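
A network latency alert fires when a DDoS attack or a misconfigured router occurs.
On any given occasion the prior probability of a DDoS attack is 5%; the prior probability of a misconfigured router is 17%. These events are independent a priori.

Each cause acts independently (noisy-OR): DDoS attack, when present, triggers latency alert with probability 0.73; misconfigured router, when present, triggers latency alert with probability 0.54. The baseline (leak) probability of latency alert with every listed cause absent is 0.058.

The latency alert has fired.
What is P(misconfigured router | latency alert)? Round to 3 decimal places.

Under noisy-OR, P(latency alert | causes) = 1 − (1−0.058)·∏(1−qᵢ) over the active causes.
By total probability over the 4 (DDoS attack, misconfigured router) configurations:
  P(latency alert) = 0.058*0.95*0.83 + 0.56668*0.95*0.17 + 0.74566*0.05*0.83 + 0.883004*0.05*0.17
        = 0.045733 + 0.091519 + 0.030945 + 0.007506 = 0.175703
Configurations with misconfigured router contribute 0.099025, so
  P(misconfigured router | latency alert) = 0.099025 / 0.175703 ≈ 0.564

P(misconfigured router | latency alert) ≈ 0.564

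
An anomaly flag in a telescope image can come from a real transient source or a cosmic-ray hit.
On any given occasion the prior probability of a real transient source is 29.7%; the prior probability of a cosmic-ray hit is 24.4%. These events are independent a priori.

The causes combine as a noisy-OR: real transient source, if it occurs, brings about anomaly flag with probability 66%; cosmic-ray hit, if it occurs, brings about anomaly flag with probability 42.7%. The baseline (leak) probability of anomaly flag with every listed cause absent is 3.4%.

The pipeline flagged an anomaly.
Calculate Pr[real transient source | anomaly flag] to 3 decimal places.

Pr[real transient source | anomaly flag] ≈ 0.689

Under noisy-OR, P(anomaly flag | causes) = 1 − (1−0.034)·∏(1−qᵢ) over the active causes.
Numerator (weight on configurations with real transient source): 0.150787 + 0.058830 = 0.209617
The normalizing constant is 0.034×0.703×0.756 + 0.446482×0.703×0.244 + 0.67156×0.297×0.756 + 0.811804×0.297×0.244 = 0.304273
Posterior = 0.209617 / 0.304273 ≈ 0.689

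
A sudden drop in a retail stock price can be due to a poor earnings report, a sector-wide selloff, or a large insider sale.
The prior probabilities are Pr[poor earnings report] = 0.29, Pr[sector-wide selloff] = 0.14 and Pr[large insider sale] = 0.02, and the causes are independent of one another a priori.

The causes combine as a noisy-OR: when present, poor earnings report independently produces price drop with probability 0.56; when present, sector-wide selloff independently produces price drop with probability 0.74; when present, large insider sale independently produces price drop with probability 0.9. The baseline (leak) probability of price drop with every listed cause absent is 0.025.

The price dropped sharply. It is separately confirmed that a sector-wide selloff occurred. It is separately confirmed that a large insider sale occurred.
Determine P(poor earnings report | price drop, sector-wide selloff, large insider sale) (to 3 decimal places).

P(poor earnings report | price drop, sector-wide selloff, large insider sale) ≈ 0.293

Under noisy-OR, P(price drop | causes) = 1 − (1−0.025)·∏(1−qᵢ) over the active causes.
Enumerate both values of poor earnings report and weight by the priors:
  P(price drop | sector-wide selloff, large insider sale) = 0.97465*0.71 + 0.988846*0.29
        = 0.692001 + 0.286765 = 0.978766
The terms with poor earnings report present sum to 0.286765, so
  P(poor earnings report | price drop, sector-wide selloff, large insider sale) = 0.286765 / 0.978766 ≈ 0.293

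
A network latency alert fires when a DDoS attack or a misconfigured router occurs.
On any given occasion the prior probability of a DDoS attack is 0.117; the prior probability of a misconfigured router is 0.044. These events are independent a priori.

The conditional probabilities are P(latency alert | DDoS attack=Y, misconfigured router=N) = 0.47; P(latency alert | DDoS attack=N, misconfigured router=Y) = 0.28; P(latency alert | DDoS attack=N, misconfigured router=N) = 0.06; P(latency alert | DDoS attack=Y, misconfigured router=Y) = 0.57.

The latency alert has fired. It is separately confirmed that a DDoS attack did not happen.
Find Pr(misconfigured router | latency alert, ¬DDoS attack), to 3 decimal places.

Pr(misconfigured router | latency alert, ¬DDoS attack) ≈ 0.177

P(latency alert | ¬DDoS attack) = 0.06*0.956 + 0.28*0.044 = 0.057360 + 0.012320 = 0.069680
The misconfigured router-present share is 0.28*0.044 = 0.012320.
So P(misconfigured router | latency alert, ¬DDoS attack) = 0.012320/0.069680 ≈ 0.177.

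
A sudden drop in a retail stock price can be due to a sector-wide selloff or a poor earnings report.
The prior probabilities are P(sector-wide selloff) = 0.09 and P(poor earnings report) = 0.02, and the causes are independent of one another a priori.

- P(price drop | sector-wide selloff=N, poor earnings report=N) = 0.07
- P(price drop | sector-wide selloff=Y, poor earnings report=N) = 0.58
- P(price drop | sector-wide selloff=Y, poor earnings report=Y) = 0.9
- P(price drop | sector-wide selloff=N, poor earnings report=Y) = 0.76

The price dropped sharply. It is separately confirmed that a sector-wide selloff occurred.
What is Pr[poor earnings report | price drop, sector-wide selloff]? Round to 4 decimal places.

By total probability over both values of poor earnings report:
  P(price drop | sector-wide selloff) = 0.58*0.98 + 0.9*0.02
        = 0.568400 + 0.018000 = 0.586400
The terms with poor earnings report present sum to 0.018000, so
  P(poor earnings report | price drop, sector-wide selloff) = 0.018000 / 0.586400 ≈ 0.0307

Pr[poor earnings report | price drop, sector-wide selloff] ≈ 0.0307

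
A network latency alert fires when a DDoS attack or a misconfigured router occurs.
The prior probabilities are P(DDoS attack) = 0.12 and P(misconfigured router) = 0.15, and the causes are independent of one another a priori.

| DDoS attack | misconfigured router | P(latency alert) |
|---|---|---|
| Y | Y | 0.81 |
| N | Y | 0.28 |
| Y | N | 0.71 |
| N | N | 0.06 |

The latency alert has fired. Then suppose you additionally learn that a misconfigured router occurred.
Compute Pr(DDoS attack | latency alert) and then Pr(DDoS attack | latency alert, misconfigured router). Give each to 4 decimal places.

P(latency alert) = 0.06×0.88×0.85 + 0.28×0.88×0.15 + 0.71×0.12×0.85 + 0.81×0.12×0.15 = 0.044880 + 0.036960 + 0.072420 + 0.014580 = 0.168840
Restricting to configurations with DDoS attack present: 0.072420 + 0.014580 = 0.087000.
Hence the posterior is 0.087000/0.168840 ≈ 0.5153.

With the extra evidence:
Weight on DDoS attack=true, given the evidence: 0.81·0.12 = 0.097200
Denominator P(latency alert | misconfigured router): 0.28·0.88 + 0.81·0.12 = 0.343600
Posterior = 0.097200 / 0.343600 ≈ 0.2829
— misconfigured router explains away the evidence for DDoS attack.

Pr(DDoS attack | latency alert) ≈ 0.5153; Pr(DDoS attack | latency alert, misconfigured router) ≈ 0.2829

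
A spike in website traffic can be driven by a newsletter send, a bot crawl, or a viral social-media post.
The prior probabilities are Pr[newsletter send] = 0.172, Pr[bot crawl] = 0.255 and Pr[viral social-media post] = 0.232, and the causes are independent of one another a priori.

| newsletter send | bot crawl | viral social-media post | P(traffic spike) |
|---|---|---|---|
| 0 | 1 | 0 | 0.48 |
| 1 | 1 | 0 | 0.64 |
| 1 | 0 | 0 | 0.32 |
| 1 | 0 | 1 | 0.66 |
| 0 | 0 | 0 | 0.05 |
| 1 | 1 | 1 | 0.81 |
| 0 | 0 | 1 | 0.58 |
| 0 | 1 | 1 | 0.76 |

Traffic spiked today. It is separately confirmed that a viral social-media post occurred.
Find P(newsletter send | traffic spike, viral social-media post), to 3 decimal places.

P(newsletter send | traffic spike, viral social-media post) ≈ 0.188

Weight on newsletter send=true, given the evidence: 0.084572 + 0.035527 = 0.120099
Denominator P(traffic spike | viral social-media post): 0.58×0.828×0.745 + 0.76×0.828×0.255 + 0.66×0.172×0.745 + 0.81×0.172×0.255 = 0.638344
Posterior = 0.120099 / 0.638344 ≈ 0.188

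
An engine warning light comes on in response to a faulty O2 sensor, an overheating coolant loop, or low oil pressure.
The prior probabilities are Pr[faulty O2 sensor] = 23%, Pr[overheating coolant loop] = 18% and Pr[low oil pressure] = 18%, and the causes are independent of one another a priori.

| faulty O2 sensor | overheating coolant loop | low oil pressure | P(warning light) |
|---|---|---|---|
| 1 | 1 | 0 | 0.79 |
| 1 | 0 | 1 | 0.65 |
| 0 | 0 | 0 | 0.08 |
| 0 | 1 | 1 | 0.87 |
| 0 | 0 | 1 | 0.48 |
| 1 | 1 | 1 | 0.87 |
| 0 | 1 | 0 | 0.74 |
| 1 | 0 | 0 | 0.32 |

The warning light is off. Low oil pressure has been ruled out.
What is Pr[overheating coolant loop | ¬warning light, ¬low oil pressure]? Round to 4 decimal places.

Enumerate the 4 (faulty O2 sensor, overheating coolant loop) configurations and weight by the priors:
  P(¬warning light | ¬low oil pressure) = 0.92×0.77×0.82 + 0.26×0.77×0.18 + 0.68×0.23×0.82 + 0.21×0.23×0.18
        = 0.580888 + 0.036036 + 0.128248 + 0.008694 = 0.753866
Keeping only the overheating coolant loop-present terms gives 0.044730, so
  P(overheating coolant loop | ¬warning light, ¬low oil pressure) = 0.044730 / 0.753866 ≈ 0.0593

Pr[overheating coolant loop | ¬warning light, ¬low oil pressure] ≈ 0.0593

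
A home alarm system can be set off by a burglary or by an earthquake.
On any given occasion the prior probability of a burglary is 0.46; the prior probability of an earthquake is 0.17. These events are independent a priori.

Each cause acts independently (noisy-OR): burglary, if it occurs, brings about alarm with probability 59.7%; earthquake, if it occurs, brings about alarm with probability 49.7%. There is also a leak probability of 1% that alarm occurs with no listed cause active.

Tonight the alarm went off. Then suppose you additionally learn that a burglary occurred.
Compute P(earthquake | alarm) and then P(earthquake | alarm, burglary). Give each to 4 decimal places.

Under noisy-OR, P(alarm | causes) = 1 − (1−0.01)·∏(1−qᵢ) over the active causes.
P(alarm) = 0.01*0.54*0.83 + 0.50203*0.54*0.17 + 0.60103*0.46*0.83 + 0.799318*0.46*0.17 = 0.004482 + 0.046086 + 0.229473 + 0.062507 = 0.342548
Of this, 0.108593 comes from 0.046086 + 0.062507 (the earthquake=true cases).
So P(earthquake | alarm) = 0.108593/0.342548 ≈ 0.3170.

With the extra evidence:
For the numerator, keep only earthquake=true terms: 0.799318×0.17 = 0.135884
Denominator P(alarm | burglary): 0.60103×0.83 + 0.799318×0.17 = 0.634739
P(earthquake | alarm, burglary) = 0.135884/0.634739 ≈ 0.2141
— burglary explains away the evidence for earthquake.

P(earthquake | alarm) ≈ 0.3170; P(earthquake | alarm, burglary) ≈ 0.2141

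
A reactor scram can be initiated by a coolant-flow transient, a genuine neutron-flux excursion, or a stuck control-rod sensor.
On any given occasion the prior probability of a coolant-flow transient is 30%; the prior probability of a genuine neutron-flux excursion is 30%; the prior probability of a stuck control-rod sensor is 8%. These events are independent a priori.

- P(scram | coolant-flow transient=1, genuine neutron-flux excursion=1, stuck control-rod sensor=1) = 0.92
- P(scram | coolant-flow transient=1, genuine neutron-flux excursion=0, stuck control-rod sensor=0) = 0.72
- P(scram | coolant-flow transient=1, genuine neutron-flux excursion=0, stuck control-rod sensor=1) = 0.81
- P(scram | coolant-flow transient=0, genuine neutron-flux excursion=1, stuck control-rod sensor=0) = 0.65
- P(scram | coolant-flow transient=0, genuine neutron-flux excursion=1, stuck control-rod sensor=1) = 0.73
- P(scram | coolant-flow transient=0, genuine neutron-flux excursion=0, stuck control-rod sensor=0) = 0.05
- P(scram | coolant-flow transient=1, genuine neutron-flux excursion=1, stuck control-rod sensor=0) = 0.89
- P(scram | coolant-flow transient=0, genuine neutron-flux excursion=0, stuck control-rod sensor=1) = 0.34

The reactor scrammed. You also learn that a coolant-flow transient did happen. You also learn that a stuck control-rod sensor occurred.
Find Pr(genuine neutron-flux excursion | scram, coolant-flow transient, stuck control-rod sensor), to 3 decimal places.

Pr(genuine neutron-flux excursion | scram, coolant-flow transient, stuck control-rod sensor) ≈ 0.327

Sum P(scram|·) weighted by the priors over both values of genuine neutron-flux excursion:
  P(scram | coolant-flow transient, stuck control-rod sensor) = 0.81×0.7 + 0.92×0.3
        = 0.567000 + 0.276000 = 0.843000
Configurations with genuine neutron-flux excursion contribute 0.276000, so
  P(genuine neutron-flux excursion | scram, coolant-flow transient, stuck control-rod sensor) = 0.276000 / 0.843000 ≈ 0.327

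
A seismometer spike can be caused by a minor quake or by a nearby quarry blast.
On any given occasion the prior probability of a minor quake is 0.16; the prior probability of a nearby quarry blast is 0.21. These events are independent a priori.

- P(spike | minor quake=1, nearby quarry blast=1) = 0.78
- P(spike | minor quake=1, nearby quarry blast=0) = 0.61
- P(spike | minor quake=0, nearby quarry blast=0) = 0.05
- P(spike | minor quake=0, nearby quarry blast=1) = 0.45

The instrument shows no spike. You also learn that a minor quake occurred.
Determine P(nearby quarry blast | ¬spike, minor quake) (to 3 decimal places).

P(¬spike | minor quake) = 0.39·0.79 + 0.22·0.21 = 0.308100 + 0.046200 = 0.354300
The nearby quarry blast-present share is 0.22·0.21 = 0.046200.
So P(nearby quarry blast | ¬spike, minor quake) = 0.046200/0.354300 ≈ 0.130.

P(nearby quarry blast | ¬spike, minor quake) ≈ 0.130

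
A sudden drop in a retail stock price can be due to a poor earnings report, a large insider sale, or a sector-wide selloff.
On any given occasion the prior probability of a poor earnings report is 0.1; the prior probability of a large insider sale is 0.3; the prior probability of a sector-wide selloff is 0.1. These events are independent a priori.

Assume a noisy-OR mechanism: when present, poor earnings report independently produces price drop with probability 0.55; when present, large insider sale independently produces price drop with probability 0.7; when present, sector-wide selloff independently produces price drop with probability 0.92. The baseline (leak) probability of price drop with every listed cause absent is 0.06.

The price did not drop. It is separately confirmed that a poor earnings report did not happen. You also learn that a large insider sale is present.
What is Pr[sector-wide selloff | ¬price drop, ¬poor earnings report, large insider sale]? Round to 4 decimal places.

Under noisy-OR, P(price drop | causes) = 1 − (1−0.06)·∏(1−qᵢ) over the active causes.
For the numerator, keep only sector-wide selloff=true terms: 0.02256*0.1 = 0.002256
Denominator P(¬price drop | ¬poor earnings report, large insider sale): 0.282*0.9 + 0.02256*0.1 = 0.256056
P(sector-wide selloff | ¬price drop, ¬poor earnings report, large insider sale) = 0.002256/0.256056 ≈ 0.0088

Pr[sector-wide selloff | ¬price drop, ¬poor earnings report, large insider sale] ≈ 0.0088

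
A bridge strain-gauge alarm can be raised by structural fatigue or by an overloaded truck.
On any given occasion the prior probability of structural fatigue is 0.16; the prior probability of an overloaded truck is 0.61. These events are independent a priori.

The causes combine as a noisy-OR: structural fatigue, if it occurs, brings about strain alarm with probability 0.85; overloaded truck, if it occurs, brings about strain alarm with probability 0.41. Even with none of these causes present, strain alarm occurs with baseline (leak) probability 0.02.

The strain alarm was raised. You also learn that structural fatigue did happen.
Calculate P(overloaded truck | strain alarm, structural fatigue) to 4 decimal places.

P(overloaded truck | strain alarm, structural fatigue) ≈ 0.6261

Under noisy-OR, P(strain alarm | causes) = 1 − (1−0.02)·∏(1−qᵢ) over the active causes.
For the numerator, keep only overloaded truck=true terms: 0.91327*0.61 = 0.557095
Denominator P(strain alarm | structural fatigue): 0.853*0.39 + 0.91327*0.61 = 0.889765
P(overloaded truck | strain alarm, structural fatigue) = 0.557095/0.889765 ≈ 0.6261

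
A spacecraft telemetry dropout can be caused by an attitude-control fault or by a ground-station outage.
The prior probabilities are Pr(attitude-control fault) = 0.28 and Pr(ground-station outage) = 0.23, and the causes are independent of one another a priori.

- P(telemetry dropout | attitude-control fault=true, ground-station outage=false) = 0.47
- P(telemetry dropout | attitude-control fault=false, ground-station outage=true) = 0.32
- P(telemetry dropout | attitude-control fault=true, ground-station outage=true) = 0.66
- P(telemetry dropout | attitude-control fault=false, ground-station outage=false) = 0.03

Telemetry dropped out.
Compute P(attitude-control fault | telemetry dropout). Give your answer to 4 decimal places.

For the numerator, keep only attitude-control fault=true terms: 0.101332 + 0.042504 = 0.143836
Normalizer over all consistent configurations: 0.03×0.72×0.77 + 0.32×0.72×0.23 + 0.47×0.28×0.77 + 0.66×0.28×0.23 = 0.213460
Posterior = 0.143836 / 0.213460 ≈ 0.6738

P(attitude-control fault | telemetry dropout) ≈ 0.6738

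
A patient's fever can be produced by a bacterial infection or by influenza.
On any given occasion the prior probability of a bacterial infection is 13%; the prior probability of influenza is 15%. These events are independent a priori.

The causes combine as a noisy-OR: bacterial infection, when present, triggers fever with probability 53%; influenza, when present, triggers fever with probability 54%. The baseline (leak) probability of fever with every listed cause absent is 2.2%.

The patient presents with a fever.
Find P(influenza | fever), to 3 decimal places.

P(influenza | fever) ≈ 0.534

Under noisy-OR, P(fever | causes) = 1 − (1−0.022)·∏(1−qᵢ) over the active causes.
Enumerate the 4 (bacterial infection, influenza) configurations and weight by the priors:
  P(fever) = 0.022*0.87*0.85 + 0.55012*0.87*0.15 + 0.54034*0.13*0.85 + 0.788556*0.13*0.15
        = 0.016269 + 0.071791 + 0.059708 + 0.015377 = 0.163145
Configurations with influenza contribute 0.087168, so
  P(influenza | fever) = 0.087168 / 0.163145 ≈ 0.534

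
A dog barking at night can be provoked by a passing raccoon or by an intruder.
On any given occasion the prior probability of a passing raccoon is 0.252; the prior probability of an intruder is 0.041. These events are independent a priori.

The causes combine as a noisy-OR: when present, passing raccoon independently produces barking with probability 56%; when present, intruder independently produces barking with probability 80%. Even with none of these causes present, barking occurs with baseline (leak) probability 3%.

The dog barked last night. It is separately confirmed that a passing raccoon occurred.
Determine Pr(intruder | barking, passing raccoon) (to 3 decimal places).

Pr(intruder | barking, passing raccoon) ≈ 0.064

Under noisy-OR, P(barking | causes) = 1 − (1−0.03)·∏(1−qᵢ) over the active causes.
By total probability over both values of intruder:
  P(barking | passing raccoon) = 0.5732*0.959 + 0.91464*0.041
        = 0.549699 + 0.037500 = 0.587199
Configurations with intruder contribute 0.037500, so
  P(intruder | barking, passing raccoon) = 0.037500 / 0.587199 ≈ 0.064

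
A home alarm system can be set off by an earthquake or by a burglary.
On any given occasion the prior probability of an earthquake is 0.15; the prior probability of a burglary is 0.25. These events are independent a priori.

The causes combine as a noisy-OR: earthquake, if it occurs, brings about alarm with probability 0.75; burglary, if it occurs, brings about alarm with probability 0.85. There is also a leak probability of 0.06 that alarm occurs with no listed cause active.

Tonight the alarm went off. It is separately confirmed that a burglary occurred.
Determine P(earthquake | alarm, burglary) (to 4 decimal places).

Under noisy-OR, P(alarm | causes) = 1 − (1−0.06)·∏(1−qᵢ) over the active causes.
Sum P(alarm|·) weighted by the priors over both values of earthquake:
  P(alarm | burglary) = 0.859*0.85 + 0.96475*0.15
        = 0.730150 + 0.144712 = 0.874862
Keeping only the earthquake-present terms gives 0.144712, so
  P(earthquake | alarm, burglary) = 0.144712 / 0.874862 ≈ 0.1654

P(earthquake | alarm, burglary) ≈ 0.1654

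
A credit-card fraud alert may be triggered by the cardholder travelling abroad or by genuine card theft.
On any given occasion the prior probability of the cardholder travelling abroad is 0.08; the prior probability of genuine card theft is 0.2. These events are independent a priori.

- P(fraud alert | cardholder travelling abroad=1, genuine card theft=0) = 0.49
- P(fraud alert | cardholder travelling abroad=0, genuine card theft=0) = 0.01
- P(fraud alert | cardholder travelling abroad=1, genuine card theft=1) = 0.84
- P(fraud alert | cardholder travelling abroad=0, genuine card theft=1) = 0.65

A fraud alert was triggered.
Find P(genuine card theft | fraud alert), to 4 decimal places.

P(fraud alert) = 0.01*0.92*0.8 + 0.65*0.92*0.2 + 0.49*0.08*0.8 + 0.84*0.08*0.2 = 0.007360 + 0.119600 + 0.031360 + 0.013440 = 0.171760
The genuine card theft-present share is 0.119600 + 0.013440 = 0.133040.
P(genuine card theft | fraud alert) = 0.133040 / 0.171760 ≈ 0.7746

P(genuine card theft | fraud alert) ≈ 0.7746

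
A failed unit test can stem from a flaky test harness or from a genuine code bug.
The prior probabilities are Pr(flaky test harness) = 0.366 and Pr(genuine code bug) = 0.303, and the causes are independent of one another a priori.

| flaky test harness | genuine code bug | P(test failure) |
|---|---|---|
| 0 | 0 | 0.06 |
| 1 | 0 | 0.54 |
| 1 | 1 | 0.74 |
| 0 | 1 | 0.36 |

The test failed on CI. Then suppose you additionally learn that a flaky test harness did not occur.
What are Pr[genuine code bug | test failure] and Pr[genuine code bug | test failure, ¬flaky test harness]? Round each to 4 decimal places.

Sum P(test failure|·) weighted by the priors over the 4 (flaky test harness, genuine code bug) configurations:
  P(test failure) = 0.06·0.634·0.697 + 0.36·0.634·0.303 + 0.54·0.366·0.697 + 0.74·0.366·0.303
        = 0.026514 + 0.069157 + 0.137755 + 0.082065 = 0.315491
Configurations with genuine code bug contribute 0.151222, so
  P(genuine code bug | test failure) = 0.151222 / 0.315491 ≈ 0.4793

Now also conditioning on flaky test harness≠true:
Numerator (weight on configurations with genuine code bug): 0.36·0.303 = 0.109080
The normalizing constant is 0.06·0.697 + 0.36·0.303 = 0.150900
P(genuine code bug | test failure, ¬flaky test harness) = 0.109080/0.150900 ≈ 0.7229
Ruling out flaky test harness raises the posterior on genuine code bug — the flip side of explaining away.

Pr[genuine code bug | test failure] ≈ 0.4793; Pr[genuine code bug | test failure, ¬flaky test harness] ≈ 0.7229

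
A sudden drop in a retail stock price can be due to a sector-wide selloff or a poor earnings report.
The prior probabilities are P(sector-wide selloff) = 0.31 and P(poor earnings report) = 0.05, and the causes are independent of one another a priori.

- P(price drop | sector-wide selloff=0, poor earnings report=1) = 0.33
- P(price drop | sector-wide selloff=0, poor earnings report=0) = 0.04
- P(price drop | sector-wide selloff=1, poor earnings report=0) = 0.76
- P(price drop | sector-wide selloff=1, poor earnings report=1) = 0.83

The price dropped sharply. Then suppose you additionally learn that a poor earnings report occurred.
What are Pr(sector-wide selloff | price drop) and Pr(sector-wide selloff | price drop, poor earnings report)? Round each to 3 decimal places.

Pr(sector-wide selloff | price drop) ≈ 0.863; Pr(sector-wide selloff | price drop, poor earnings report) ≈ 0.531

For the numerator, keep only sector-wide selloff=true terms: 0.223820 + 0.012865 = 0.236685
The normalizing constant is 0.04·0.69·0.95 + 0.33·0.69·0.05 + 0.76·0.31·0.95 + 0.83·0.31·0.05 = 0.274290
P(sector-wide selloff | price drop) = 0.236685/0.274290 ≈ 0.863

Now condition on the additional information:
Enumerate both values of sector-wide selloff and weight by the priors:
  P(price drop | poor earnings report) = 0.33·0.69 + 0.83·0.31
        = 0.227700 + 0.257300 = 0.485000
Keeping only the sector-wide selloff-present terms gives 0.257300, so
  P(sector-wide selloff | price drop, poor earnings report) = 0.257300 / 0.485000 ≈ 0.531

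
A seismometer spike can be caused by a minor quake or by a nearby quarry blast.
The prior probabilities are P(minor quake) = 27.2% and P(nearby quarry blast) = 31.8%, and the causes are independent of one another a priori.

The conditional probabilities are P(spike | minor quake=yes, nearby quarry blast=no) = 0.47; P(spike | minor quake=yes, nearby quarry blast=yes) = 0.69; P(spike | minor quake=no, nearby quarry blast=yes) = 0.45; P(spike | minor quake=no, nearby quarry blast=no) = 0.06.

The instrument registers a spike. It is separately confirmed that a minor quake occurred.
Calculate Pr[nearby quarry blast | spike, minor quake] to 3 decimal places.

Enumerate both values of nearby quarry blast and weight by the priors:
  P(spike | minor quake) = 0.47·0.682 + 0.69·0.318
        = 0.320540 + 0.219420 = 0.539960
The terms with nearby quarry blast present sum to 0.219420, so
  P(nearby quarry blast | spike, minor quake) = 0.219420 / 0.539960 ≈ 0.406

Pr[nearby quarry blast | spike, minor quake] ≈ 0.406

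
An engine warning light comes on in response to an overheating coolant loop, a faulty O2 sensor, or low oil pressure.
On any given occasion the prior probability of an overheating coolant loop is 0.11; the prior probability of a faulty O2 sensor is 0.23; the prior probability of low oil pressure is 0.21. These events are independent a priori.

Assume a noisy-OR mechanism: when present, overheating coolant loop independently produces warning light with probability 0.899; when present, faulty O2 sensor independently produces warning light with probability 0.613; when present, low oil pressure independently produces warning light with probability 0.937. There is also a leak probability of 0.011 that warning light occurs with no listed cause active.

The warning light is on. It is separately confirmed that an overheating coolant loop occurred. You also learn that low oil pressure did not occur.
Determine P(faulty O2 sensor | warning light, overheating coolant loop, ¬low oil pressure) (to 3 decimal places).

Under noisy-OR, P(warning light | causes) = 1 − (1−0.011)·∏(1−qᵢ) over the active causes.
P(warning light | overheating coolant loop, ¬low oil pressure) = 0.900111*0.77 + 0.961343*0.23 = 0.693085 + 0.221109 = 0.914194
The faulty O2 sensor-present share is 0.961343*0.23 = 0.221109.
So P(faulty O2 sensor | warning light, overheating coolant loop, ¬low oil pressure) = 0.221109/0.914194 ≈ 0.242.

P(faulty O2 sensor | warning light, overheating coolant loop, ¬low oil pressure) ≈ 0.242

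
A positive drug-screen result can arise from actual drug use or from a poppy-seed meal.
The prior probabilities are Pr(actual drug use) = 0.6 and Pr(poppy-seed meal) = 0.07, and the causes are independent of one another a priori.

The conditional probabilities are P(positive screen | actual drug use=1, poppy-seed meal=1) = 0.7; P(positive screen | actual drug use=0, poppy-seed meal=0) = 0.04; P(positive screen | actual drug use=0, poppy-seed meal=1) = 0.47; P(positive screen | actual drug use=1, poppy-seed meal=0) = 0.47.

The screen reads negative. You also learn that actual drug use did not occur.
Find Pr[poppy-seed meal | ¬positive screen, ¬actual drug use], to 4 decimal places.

Enumerate both values of poppy-seed meal and weight by the priors:
  P(¬positive screen | ¬actual drug use) = 0.96×0.93 + 0.53×0.07
        = 0.892800 + 0.037100 = 0.929900
Configurations with poppy-seed meal contribute 0.037100, so
  P(poppy-seed meal | ¬positive screen, ¬actual drug use) = 0.037100 / 0.929900 ≈ 0.0399

Pr[poppy-seed meal | ¬positive screen, ¬actual drug use] ≈ 0.0399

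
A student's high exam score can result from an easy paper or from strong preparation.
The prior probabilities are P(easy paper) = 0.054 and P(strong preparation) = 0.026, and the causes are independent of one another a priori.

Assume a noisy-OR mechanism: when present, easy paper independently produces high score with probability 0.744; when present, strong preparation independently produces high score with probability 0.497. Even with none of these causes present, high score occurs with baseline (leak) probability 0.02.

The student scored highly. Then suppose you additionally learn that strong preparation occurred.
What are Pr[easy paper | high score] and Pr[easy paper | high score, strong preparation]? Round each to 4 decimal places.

Under noisy-OR, P(high score | causes) = 1 − (1−0.02)·∏(1−qᵢ) over the active causes.
Enumerate the 4 (easy paper, strong preparation) configurations and weight by the priors:
  P(high score) = 0.02*0.946*0.974 + 0.50706*0.946*0.026 + 0.74912*0.054*0.974 + 0.873807*0.054*0.026
        = 0.018428 + 0.012472 + 0.039401 + 0.001227 = 0.071528
Configurations with easy paper contribute 0.040628, so
  P(easy paper | high score) = 0.040628 / 0.071528 ≈ 0.5680

Now condition on the additional information:
Weight on easy paper=true, given the evidence: 0.873807*0.054 = 0.047186
The normalizing constant is 0.50706*0.946 + 0.873807*0.054 = 0.526865
Posterior = 0.047186 / 0.526865 ≈ 0.0896

Pr[easy paper | high score] ≈ 0.5680; Pr[easy paper | high score, strong preparation] ≈ 0.0896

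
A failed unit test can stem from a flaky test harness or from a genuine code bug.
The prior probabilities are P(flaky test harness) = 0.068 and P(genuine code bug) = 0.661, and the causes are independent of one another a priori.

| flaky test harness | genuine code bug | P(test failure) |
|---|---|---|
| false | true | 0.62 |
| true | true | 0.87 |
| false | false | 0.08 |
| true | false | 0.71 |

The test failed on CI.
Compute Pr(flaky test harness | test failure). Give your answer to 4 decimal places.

Weight on flaky test harness=true, given the evidence: 0.016367 + 0.039105 = 0.055472
Normalizer over all consistent configurations: 0.08*0.932*0.339 + 0.62*0.932*0.661 + 0.71*0.068*0.339 + 0.87*0.068*0.661 = 0.462700
Posterior = 0.055472 / 0.462700 ≈ 0.1199

Pr(flaky test harness | test failure) ≈ 0.1199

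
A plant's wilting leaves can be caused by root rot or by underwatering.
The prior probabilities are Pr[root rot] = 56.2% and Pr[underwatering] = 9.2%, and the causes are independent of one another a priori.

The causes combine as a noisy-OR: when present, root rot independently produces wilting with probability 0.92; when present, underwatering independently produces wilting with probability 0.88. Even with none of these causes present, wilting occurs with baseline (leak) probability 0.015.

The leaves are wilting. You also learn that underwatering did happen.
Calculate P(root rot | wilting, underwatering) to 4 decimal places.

Under noisy-OR, P(wilting | causes) = 1 − (1−0.015)·∏(1−qᵢ) over the active causes.
By total probability over both values of root rot:
  P(wilting | underwatering) = 0.8818×0.438 + 0.990544×0.562
        = 0.386228 + 0.556686 = 0.942914
Configurations with root rot contribute 0.556686, so
  P(root rot | wilting, underwatering) = 0.556686 / 0.942914 ≈ 0.5904

P(root rot | wilting, underwatering) ≈ 0.5904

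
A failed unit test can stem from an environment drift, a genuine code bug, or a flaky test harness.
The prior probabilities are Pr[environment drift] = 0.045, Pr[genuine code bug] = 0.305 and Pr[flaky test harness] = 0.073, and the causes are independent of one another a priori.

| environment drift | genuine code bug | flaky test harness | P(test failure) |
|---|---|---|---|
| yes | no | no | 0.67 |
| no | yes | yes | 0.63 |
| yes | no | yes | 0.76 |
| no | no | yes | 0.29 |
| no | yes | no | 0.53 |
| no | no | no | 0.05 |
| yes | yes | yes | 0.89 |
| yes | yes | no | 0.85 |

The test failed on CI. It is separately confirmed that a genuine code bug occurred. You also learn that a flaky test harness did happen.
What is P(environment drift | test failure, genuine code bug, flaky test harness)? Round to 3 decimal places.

For the numerator, keep only environment drift=true terms: 0.89×0.045 = 0.040050
The normalizing constant is 0.63×0.955 + 0.89×0.045 = 0.641700
P(environment drift | test failure, genuine code bug, flaky test harness) = 0.040050/0.641700 ≈ 0.062

P(environment drift | test failure, genuine code bug, flaky test harness) ≈ 0.062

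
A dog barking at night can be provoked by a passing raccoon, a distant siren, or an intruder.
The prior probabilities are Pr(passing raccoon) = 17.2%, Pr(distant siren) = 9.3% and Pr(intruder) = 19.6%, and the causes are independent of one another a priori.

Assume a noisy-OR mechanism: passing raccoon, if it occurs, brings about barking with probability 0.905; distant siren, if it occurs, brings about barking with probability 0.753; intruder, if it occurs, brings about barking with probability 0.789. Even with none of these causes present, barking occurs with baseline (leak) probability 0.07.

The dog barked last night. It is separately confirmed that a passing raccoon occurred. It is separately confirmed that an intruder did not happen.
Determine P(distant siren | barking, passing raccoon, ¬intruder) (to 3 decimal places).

Under noisy-OR, P(barking | causes) = 1 − (1−0.07)·∏(1−qᵢ) over the active causes.
Numerator (weight on configurations with distant siren): 0.978178*0.093 = 0.090971
Denominator P(barking | passing raccoon, ¬intruder): 0.91165*0.907 + 0.978178*0.093 = 0.917838
P(distant siren | barking, passing raccoon, ¬intruder) = 0.090971/0.917838 ≈ 0.099

P(distant siren | barking, passing raccoon, ¬intruder) ≈ 0.099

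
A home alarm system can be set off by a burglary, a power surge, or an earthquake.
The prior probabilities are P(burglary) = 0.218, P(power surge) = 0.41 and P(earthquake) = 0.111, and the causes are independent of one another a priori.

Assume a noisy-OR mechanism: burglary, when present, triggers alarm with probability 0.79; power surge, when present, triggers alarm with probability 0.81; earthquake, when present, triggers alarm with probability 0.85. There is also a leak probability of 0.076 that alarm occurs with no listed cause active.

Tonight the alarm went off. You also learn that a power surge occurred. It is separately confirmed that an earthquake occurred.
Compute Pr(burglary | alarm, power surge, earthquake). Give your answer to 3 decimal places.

Pr(burglary | alarm, power surge, earthquake) ≈ 0.222

Under noisy-OR, P(alarm | causes) = 1 − (1−0.076)·∏(1−qᵢ) over the active causes.
Weight on burglary=true, given the evidence: 0.99447×0.218 = 0.216794
The normalizing constant is 0.973666×0.782 + 0.99447×0.218 = 0.978201
P(burglary | alarm, power surge, earthquake) = 0.216794/0.978201 ≈ 0.222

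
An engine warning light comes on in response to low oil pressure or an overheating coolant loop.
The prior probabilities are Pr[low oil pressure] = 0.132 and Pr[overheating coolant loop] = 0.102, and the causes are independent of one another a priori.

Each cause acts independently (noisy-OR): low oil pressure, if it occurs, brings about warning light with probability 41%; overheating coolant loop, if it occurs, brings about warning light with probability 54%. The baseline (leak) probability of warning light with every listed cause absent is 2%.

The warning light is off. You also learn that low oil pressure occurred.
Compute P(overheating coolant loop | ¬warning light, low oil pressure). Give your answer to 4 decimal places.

P(overheating coolant loop | ¬warning light, low oil pressure) ≈ 0.0497

Under noisy-OR, P(warning light | causes) = 1 − (1−0.02)·∏(1−qᵢ) over the active causes.
Enumerate both values of overheating coolant loop and weight by the priors:
  P(¬warning light | low oil pressure) = 0.5782×0.898 + 0.265972×0.102
        = 0.519224 + 0.027129 = 0.546353
Configurations with overheating coolant loop contribute 0.027129, so
  P(overheating coolant loop | ¬warning light, low oil pressure) = 0.027129 / 0.546353 ≈ 0.0497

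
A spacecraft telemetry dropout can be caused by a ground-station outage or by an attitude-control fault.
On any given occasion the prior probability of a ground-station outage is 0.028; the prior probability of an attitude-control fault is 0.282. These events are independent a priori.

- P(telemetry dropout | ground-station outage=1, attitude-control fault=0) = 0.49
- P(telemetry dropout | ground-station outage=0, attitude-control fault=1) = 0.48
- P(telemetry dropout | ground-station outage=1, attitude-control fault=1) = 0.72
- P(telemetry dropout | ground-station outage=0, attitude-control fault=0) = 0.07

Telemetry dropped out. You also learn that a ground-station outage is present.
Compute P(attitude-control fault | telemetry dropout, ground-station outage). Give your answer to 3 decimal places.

Weight on attitude-control fault=true, given the evidence: 0.72*0.282 = 0.203040
Denominator P(telemetry dropout | ground-station outage): 0.49*0.718 + 0.72*0.282 = 0.554860
P(attitude-control fault | telemetry dropout, ground-station outage) = 0.203040/0.554860 ≈ 0.366

P(attitude-control fault | telemetry dropout, ground-station outage) ≈ 0.366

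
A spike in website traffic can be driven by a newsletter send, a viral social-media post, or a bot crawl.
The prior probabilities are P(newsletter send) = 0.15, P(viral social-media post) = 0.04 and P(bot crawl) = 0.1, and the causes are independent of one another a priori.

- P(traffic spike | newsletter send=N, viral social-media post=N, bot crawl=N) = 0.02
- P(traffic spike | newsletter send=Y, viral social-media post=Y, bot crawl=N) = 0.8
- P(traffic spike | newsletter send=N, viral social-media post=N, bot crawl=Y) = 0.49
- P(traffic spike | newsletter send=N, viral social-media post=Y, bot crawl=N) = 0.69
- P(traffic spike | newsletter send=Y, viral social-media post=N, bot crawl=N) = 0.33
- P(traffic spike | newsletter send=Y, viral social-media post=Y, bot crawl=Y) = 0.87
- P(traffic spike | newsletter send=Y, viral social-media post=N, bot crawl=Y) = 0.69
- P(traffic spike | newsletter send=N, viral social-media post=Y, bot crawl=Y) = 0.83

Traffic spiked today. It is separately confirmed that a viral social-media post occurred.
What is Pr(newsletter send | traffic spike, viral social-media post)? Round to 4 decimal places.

Pr(newsletter send | traffic spike, viral social-media post) ≈ 0.1683

Numerator (weight on configurations with newsletter send): 0.108000 + 0.013050 = 0.121050
The normalizing constant is 0.69*0.85*0.9 + 0.83*0.85*0.1 + 0.8*0.15*0.9 + 0.87*0.15*0.1 = 0.719450
Posterior = 0.121050 / 0.719450 ≈ 0.1683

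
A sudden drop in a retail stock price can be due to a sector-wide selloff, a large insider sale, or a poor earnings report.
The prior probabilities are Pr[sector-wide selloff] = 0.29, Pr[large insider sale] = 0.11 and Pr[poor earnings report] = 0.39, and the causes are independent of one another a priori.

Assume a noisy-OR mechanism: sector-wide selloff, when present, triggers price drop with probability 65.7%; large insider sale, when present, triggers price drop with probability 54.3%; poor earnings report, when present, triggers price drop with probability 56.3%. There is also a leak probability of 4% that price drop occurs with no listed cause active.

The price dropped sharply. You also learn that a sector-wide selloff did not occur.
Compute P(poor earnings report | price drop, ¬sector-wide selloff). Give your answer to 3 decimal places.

Under noisy-OR, P(price drop | causes) = 1 − (1−0.04)·∏(1−qᵢ) over the active causes.
For the numerator, keep only poor earnings report=true terms: 0.201485 + 0.034675 = 0.236160
Denominator P(price drop | ¬sector-wide selloff): 0.04*0.89*0.61 + 0.58048*0.89*0.39 + 0.56128*0.11*0.61 + 0.808279*0.11*0.39 = 0.295538
Posterior = 0.236160 / 0.295538 ≈ 0.799

P(poor earnings report | price drop, ¬sector-wide selloff) ≈ 0.799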